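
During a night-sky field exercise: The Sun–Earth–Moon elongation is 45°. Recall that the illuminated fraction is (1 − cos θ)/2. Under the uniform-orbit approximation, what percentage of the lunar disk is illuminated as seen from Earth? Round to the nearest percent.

15%

f = (1 − cos 45°)/2 = (1 − 0.707)/2 ≈ 0.146, i.e. 15%.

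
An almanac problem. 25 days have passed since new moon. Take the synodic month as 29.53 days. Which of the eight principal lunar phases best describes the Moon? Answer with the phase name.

waning crescent

θ ≈ 360° × 25/29.53 = 305°, which falls in the waning crescent sector.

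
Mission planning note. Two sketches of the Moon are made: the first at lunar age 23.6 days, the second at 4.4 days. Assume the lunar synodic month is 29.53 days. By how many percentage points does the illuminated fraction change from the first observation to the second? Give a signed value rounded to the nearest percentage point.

First observation: θ = 360°·23.6/29.53 = 287.7°, so f = 0.348.
Second observation: θ = 53.6°, f = 0.204.
Δf = 0.204 − 0.348 = -0.144, i.e. -14 pp.

-14 pp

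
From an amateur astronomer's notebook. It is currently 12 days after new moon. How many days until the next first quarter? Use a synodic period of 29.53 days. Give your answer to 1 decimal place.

First quarter occurs at elongation 90°, i.e. at age 29.53 × 90/360 = 7.383 d.
Already past this cycle's first quarter; the next is at 7.383 + 29.53 = 36.913 d, so 36.913 − 12 = 24.913 days.

24.9 days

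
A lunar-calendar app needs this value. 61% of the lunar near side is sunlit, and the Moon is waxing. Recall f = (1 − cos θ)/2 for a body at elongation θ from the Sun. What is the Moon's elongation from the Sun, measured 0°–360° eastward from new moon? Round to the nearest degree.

103°

From f = (1 − cos θ)/2: cos θ = 1 − 2×0.61 = -0.220; arccos → 102.7°.
Before full moon the principal value applies: θ = 102.7°.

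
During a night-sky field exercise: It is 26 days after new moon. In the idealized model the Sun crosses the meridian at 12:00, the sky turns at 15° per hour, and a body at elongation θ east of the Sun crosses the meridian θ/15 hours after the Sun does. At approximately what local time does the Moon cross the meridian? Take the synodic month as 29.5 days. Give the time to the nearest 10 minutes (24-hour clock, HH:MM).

09:10

Phase angle: θ = 360°·(26 d)/(29.5 d) = 317.3°.
The Moon trails the Sun by θ/15 = 317.3/15 ≈ 21.15 hours.
12:00 + 21.153 h ≈ 09:09 → 09:10 to the nearest ten minutes.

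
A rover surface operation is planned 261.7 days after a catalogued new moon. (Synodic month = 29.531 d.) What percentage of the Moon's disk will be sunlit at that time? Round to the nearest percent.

18%

Reduce mod P: 261.7 − 8×29.531 = 25.45 d into the current lunation.
Elongation θ = 360° × 25.45/29.531 ≈ 310.3°.
Illuminated fraction = (1 − cos 310.3°)/2 = (1 − 0.646)/2 ≈ 0.177, so 18%.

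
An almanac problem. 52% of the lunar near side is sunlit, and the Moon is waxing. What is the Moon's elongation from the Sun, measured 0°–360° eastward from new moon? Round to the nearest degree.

cos θ = 1 − 2f = -0.040, giving a principal value of 92.3°.
Before full moon the principal value applies: θ = 92.3°.

92°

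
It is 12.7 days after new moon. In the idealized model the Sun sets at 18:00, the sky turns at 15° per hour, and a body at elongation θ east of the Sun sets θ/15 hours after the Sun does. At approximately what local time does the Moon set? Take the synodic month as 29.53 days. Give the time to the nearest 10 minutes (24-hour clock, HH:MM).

04:20

The Moon has covered 12.7/29.53 of its cycle, so θ ≈ 360° × 12.7/29.53 = 154.8°.
The Moon trails the Sun by θ/15 = 154.8/15 ≈ 10.32 hours.
18:00 + 10.322 h ≈ 04:19 → 04:20 to the nearest ten minutes.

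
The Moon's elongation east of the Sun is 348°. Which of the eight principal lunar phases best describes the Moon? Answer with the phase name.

new moon

348° lies in the new moon sector of the 8-phase cycle.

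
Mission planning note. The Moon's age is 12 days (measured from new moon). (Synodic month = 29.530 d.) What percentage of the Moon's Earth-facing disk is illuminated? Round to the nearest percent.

The Moon has covered 12/29.530 of its cycle, so θ ≈ 360° × 12/29.530 = 146.3°.
With cos θ = (-0.832), the lit fraction is (1 − (-0.832))/2 ≈ 0.916, so 92%.

92%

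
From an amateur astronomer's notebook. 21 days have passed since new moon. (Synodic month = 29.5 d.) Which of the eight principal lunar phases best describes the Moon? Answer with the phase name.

last quarter

θ ≈ 360° × 21/29.5 = 256°, which falls in the last quarter sector.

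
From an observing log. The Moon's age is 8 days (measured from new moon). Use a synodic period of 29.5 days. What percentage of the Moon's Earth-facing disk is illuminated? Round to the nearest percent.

The Moon has covered 8/29.5 of its cycle, so θ ≈ 360° × 8/29.5 = 97.6°.
cos 97.6° = (-0.133), so f = (1 − (-0.133))/2 = 0.566, so 57%.

57%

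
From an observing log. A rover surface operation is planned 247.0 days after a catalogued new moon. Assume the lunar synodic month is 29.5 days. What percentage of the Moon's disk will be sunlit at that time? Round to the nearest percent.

85%

247.0/29.5 = 8.373 lunations, so 8 complete cycles and 11.00 d into the next.
Phase angle: θ = 360°·(11.00 d)/(29.5 d) = 134.2°.
Illuminated fraction = (1 − cos 134.2°)/2 = (1 − (-0.698))/2 ≈ 0.849, so 85%.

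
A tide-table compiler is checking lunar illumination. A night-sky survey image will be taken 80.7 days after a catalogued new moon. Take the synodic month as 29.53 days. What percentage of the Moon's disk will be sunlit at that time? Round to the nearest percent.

Reduce mod P: 80.7 − 2×29.53 = 21.64 d into the current lunation.
Phase angle: θ = 360°·(21.64 d)/(29.53 d) = 263.8°.
cos 263.8° = (-0.108), so f = (1 − (-0.108))/2 = 0.554, so 55%.

55%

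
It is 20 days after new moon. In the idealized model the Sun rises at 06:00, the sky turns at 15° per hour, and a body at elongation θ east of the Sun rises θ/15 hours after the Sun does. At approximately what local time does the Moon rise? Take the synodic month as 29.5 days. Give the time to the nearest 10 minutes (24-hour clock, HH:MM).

The Moon has covered 20/29.5 of its cycle, so θ ≈ 360° × 20/29.5 = 244.1°.
The Moon trails the Sun by θ/15 = 244.1/15 ≈ 16.27 hours.
06:00 + 16.271 h ≈ 22:16 → 22:20 to the nearest ten minutes.

22:20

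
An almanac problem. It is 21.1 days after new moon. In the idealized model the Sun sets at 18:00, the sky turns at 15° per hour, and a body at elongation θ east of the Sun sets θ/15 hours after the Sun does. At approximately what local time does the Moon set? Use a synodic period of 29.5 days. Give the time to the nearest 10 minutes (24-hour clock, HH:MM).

11:10

Phase angle: θ = 360°·(21.1 d)/(29.5 d) = 257.5°.
Delay after the Sun = 257.5° / (15°/h) ≈ 17.17 h.
18:00 + 17.166 h ≈ 11:10 → 11:10 to the nearest ten minutes.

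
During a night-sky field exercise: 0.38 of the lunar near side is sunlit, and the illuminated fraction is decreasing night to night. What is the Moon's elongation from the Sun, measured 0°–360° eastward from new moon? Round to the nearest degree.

284°

Invert f = (1 − cos θ)/2 to get cos θ = 1 − 2(0.38) = 0.240, hence θ₀ = arccos 0.240 = 76.1°.
Since the Moon is past full (waning), take the reflex angle: θ = 360° − 76.1° = 283.9°.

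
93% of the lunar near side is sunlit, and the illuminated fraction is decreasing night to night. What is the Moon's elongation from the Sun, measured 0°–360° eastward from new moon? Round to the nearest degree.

Invert f = (1 − cos θ)/2 to get cos θ = 1 − 2(0.93) = -0.860, hence θ₀ = arccos -0.860 = 149.3°.
A waning Moon lies in 180°–360°, so θ = 360° − 149.3° = 210.7°.

211°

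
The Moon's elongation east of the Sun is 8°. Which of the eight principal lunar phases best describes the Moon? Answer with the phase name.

The new moon sector spans roughly -22°–22°; 8° falls inside it.

new moon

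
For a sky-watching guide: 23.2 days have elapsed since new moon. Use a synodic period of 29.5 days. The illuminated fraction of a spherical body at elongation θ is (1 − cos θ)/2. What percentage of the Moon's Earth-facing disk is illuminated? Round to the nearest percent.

39%

The Moon has covered 23.2/29.5 of its cycle, so θ ≈ 360° × 23.2/29.5 = 283.1°.
Illuminated fraction = (1 − cos 283.1°)/2 = (1 − 0.227)/2 ≈ 0.387, so 39%.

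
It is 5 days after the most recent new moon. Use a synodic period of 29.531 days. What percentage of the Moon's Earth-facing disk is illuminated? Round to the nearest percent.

26%

Elongation θ = 360° × 5/29.531 ≈ 61.0°.
With cos θ = 0.486, the lit fraction is (1 − 0.486)/2 ≈ 0.257, so 26%.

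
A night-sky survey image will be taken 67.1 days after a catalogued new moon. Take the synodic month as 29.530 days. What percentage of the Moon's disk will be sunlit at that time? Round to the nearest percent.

67.1/29.530 = 2.272 lunations, so 2 complete cycles and 8.04 d into the next.
The Moon has covered 8.04/29.530 of its cycle, so θ ≈ 360° × 8.04/29.530 = 98.0°.
Illuminated fraction = (1 − cos 98.0°)/2 = (1 − (-0.139))/2 ≈ 0.570, so 57%.

57%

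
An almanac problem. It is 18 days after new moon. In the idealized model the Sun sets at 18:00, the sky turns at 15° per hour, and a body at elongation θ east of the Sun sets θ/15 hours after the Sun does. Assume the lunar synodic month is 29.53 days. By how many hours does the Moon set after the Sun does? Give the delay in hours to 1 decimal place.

Phase angle: θ = 360°·(18 d)/(29.53 d) = 219.4°.
At 15° of sky rotation per hour, 219.4° corresponds to a 14.63 h lag.
So the Moon sets 14.63 h after the Sun.

14.6 h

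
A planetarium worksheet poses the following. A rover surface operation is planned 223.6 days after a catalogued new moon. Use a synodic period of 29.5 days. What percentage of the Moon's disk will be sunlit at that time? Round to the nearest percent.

94%

223.6 d spans 7 complete synodic months (7 × 29.5 = 206.50 d) plus 17.10 d.
Phase angle: θ = 360°·(17.10 d)/(29.5 d) = 208.7°.
cos 208.7° = (-0.877), so f = (1 − (-0.877))/2 = 0.939, so 94%.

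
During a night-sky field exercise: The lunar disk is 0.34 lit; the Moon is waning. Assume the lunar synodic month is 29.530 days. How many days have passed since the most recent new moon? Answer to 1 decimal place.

Invert f = (1 − cos θ)/2 to get cos θ = 1 − 2(0.34) = 0.320, hence θ₀ = arccos 0.320 = 71.3°.
Since the Moon is past full (waning), take the reflex angle: θ = 360° − 71.3° = 288.7°.
Age = 29.530 × 288.7°/360° ≈ 23.68 days.

23.7 days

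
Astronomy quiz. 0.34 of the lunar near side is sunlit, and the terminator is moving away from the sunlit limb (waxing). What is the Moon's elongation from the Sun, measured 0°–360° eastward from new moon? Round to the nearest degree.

71°

From f = (1 − cos θ)/2: cos θ = 1 − 2×0.34 = 0.320; arccos → 71.3°.
Waxing ⇒ before full, so θ = 71.3°.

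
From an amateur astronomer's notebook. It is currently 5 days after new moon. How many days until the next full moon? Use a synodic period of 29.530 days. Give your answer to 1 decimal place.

9.8 days

Full moon occurs at elongation 180°, i.e. at age 29.530 × 180/360 = 14.765 d.
That is 14.765 − 5 = 9.765 days ahead.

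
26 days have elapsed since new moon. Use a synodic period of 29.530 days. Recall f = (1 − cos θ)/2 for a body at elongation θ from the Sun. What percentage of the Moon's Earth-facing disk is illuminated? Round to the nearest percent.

The Moon has covered 26/29.530 of its cycle, so θ ≈ 360° × 26/29.530 = 317.0°.
Illuminated fraction = (1 − cos 317.0°)/2 = (1 − 0.731)/2 ≈ 0.135, so 13%.

13%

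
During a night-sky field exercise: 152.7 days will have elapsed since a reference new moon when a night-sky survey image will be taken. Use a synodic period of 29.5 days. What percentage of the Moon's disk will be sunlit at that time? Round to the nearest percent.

28%

Reduce mod P: 152.7 − 5×29.5 = 5.20 d into the current lunation.
The Moon has covered 5.20/29.5 of its cycle, so θ ≈ 360° × 5.20/29.5 = 63.5°.
With cos θ = 0.447, the lit fraction is (1 − 0.447)/2 ≈ 0.277, so 28%.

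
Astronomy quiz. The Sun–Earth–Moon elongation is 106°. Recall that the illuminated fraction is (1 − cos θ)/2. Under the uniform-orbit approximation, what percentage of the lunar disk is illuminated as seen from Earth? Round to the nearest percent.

64%

Half-versine of 106°: (1 − (-0.276))/2 = 0.638, i.e. 64%.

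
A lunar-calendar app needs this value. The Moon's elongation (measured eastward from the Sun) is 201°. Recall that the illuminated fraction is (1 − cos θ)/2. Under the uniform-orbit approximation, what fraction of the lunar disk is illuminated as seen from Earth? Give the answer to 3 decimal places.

Half-versine of 201°: (1 − (-0.934))/2 = 0.967.

0.967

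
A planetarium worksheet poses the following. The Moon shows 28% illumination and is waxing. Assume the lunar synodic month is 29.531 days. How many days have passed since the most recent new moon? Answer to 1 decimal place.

From f = (1 − cos θ)/2: cos θ = 1 − 2×0.28 = 0.440; arccos → 63.9°.
Before full moon the principal value applies: θ = 63.9°.
Age = 29.531 × 63.9°/360° ≈ 5.24 days.

5.2 days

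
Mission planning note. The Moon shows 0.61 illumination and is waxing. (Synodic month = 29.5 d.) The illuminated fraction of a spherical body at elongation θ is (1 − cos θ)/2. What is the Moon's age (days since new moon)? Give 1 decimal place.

8.4 days

From f = (1 − cos θ)/2: cos θ = 1 − 2×0.61 = -0.220; arccos → 102.7°.
The Moon is waxing (0°–180°), so θ = 102.7° directly.
At 360°/29.5 d per day, 102.7° corresponds to 8.42 days.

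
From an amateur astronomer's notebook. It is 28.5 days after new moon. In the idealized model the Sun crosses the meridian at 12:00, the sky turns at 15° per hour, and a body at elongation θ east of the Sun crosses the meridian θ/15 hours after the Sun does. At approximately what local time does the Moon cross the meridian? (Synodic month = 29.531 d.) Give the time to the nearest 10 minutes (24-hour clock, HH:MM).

11:10

Elongation θ = 360° × 28.5/29.531 ≈ 347.4°.
At 15° of sky rotation per hour, 347.4° corresponds to a 23.16 h lag.
12:00 + 23.162 h ≈ 11:10 → 11:10 to the nearest ten minutes.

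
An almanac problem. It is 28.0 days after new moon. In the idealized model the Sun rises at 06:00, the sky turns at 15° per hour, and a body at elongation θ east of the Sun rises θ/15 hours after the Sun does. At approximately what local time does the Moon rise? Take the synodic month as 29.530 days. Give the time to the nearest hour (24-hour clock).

The Moon has covered 28.0/29.530 of its cycle, so θ ≈ 360° × 28.0/29.530 = 341.3°.
The Moon trails the Sun by θ/15 = 341.3/15 ≈ 22.76 hours.
06:00 + 22.76 h ≈ 04:45 → 05:00 to the nearest hour.

05:00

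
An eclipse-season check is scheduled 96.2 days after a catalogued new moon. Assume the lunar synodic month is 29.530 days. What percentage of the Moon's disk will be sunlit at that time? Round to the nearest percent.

96.2/29.530 = 3.258 lunations, so 3 complete cycles and 7.61 d into the next.
Elongation θ = 360° × 7.61/29.530 ≈ 92.8°.
With cos θ = (-0.048), the lit fraction is (1 − (-0.048))/2 ≈ 0.524, so 52%.

52%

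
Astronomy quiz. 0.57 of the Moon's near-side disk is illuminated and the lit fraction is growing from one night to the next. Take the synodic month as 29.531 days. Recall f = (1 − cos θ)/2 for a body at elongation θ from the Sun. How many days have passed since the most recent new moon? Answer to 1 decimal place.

8.0 days

From f = (1 − cos θ)/2: cos θ = 1 − 2×0.57 = -0.140; arccos → 98.0°.
The Moon is waxing (0°–180°), so θ = 98.0° directly.
Age = 29.531 × 98.0°/360° ≈ 8.04 days.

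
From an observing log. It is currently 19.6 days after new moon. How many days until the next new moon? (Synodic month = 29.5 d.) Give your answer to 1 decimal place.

9.9 days

One full lunation from the last new moon is 29.5 d; remaining = 29.5 − 19.6 = 9.900 d.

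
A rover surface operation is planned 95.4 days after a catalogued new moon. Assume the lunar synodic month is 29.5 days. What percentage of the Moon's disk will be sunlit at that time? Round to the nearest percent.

Reduce mod P: 95.4 − 3×29.5 = 6.90 d into the current lunation.
Phase angle: θ = 360°·(6.90 d)/(29.5 d) = 84.2°.
Illuminated fraction = (1 − cos 84.2°)/2 = (1 − 0.101)/2 ≈ 0.450, so 45%.

45%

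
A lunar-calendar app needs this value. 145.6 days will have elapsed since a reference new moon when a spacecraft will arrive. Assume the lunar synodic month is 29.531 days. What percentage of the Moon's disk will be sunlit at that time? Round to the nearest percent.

145.6/29.531 = 4.930 lunations, so 4 complete cycles and 27.48 d into the next.
Phase angle: θ = 360°·(27.48 d)/(29.531 d) = 334.9°.
With cos θ = 0.906, the lit fraction is (1 − 0.906)/2 ≈ 0.047, so 5%.

5%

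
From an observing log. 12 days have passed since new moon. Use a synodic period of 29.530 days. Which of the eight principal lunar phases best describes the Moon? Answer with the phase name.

θ ≈ 360° × 12/29.530 = 146°, which falls in the waxing gibbous sector.

waxing gibbous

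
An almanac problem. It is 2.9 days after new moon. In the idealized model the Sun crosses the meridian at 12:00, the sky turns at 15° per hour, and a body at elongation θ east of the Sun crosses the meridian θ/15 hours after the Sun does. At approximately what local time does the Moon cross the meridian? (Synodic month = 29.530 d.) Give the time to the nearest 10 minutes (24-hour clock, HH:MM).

Phase angle: θ = 360°·(2.9 d)/(29.530 d) = 35.4°.
Delay after the Sun = 35.4° / (15°/h) ≈ 2.36 h.
12:00 + 2.357 h ≈ 14:21 → 14:20 to the nearest ten minutes.

14:20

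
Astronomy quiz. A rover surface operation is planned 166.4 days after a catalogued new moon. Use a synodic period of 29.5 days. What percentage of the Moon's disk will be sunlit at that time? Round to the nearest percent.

166.4 d spans 5 complete synodic months (5 × 29.5 = 147.50 d) plus 18.90 d.
Phase angle: θ = 360°·(18.90 d)/(29.5 d) = 230.6°.
With cos θ = (-0.634), the lit fraction is (1 − (-0.634))/2 ≈ 0.817, so 82%.

82%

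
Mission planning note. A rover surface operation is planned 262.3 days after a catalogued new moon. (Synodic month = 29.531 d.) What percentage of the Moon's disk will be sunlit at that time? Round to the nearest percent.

13%

262.3/29.531 = 8.882 lunations, so 8 complete cycles and 26.05 d into the next.
Phase angle: θ = 360°·(26.05 d)/(29.531 d) = 317.6°.
cos 317.6° = 0.738, so f = (1 − 0.738)/2 = 0.131, so 13%.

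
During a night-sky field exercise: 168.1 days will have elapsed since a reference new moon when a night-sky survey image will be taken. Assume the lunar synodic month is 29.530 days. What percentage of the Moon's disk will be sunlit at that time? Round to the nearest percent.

168.1/29.530 = 5.693 lunations, so 5 complete cycles and 20.45 d into the next.
Elongation θ = 360° × 20.45/29.530 ≈ 249.3°.
Illuminated fraction = (1 − cos 249.3°)/2 = (1 − (-0.353))/2 ≈ 0.677, so 68%.

68%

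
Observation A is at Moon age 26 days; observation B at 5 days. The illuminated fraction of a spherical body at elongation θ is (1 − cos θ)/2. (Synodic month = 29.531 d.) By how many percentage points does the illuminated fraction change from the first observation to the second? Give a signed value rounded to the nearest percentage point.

+12 percentage points

First observation: θ = 360°·26/29.531 = 317.0°, so f = 0.135.
Second observation: θ = 61.0°, f = 0.257.
Δf = 0.257 − 0.135 = +0.123, i.e. +12 pp.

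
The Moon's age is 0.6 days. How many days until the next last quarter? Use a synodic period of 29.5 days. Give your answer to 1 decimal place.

Last quarter occurs at elongation 270°, i.e. at age 29.5 × 270/360 = 22.125 d.
That is 22.125 − 0.6 = 21.525 days ahead.

21.5 days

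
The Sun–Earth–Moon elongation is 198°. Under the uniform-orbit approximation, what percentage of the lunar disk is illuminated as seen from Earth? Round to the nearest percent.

cos 198° = (-0.951), so f = (1 − (-0.951))/2 = 0.976, i.e. 98%.

98%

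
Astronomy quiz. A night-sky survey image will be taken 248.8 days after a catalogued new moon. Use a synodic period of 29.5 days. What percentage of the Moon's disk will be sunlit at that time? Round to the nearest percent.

96%

248.8 d spans 8 complete synodic months (8 × 29.5 = 236.00 d) plus 12.80 d.
Elongation θ = 360° × 12.80/29.5 ≈ 156.2°.
With cos θ = (-0.915), the lit fraction is (1 − (-0.915))/2 ≈ 0.957, so 96%.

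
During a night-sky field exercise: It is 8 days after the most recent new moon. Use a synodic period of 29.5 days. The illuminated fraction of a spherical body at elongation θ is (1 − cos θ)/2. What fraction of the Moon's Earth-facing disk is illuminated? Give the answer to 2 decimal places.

Phase angle: θ = 360°·(8 d)/(29.5 d) = 97.6°.
With cos θ = (-0.133), the lit fraction is (1 − (-0.133))/2 ≈ 0.566.

0.57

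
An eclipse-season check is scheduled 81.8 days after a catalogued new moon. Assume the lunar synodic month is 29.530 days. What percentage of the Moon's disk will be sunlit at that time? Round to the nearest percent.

81.8 d spans 2 complete synodic months (2 × 29.530 = 59.06 d) plus 22.74 d.
Phase angle: θ = 360°·(22.74 d)/(29.530 d) = 277.2°.
With cos θ = 0.126, the lit fraction is (1 − 0.126)/2 ≈ 0.437, so 44%.

44%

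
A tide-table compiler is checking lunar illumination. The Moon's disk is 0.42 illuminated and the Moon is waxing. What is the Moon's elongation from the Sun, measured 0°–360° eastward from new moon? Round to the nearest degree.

81°

Invert f = (1 − cos θ)/2 to get cos θ = 1 − 2(0.42) = 0.160, hence θ₀ = arccos 0.160 = 80.8°.
The Moon is waxing (0°–180°), so θ = 80.8° directly.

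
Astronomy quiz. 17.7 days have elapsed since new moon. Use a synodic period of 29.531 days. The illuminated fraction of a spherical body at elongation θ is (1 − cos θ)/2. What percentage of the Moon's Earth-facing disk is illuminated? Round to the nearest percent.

Phase angle: θ = 360°·(17.7 d)/(29.531 d) = 215.8°.
With cos θ = (-0.811), the lit fraction is (1 − (-0.811))/2 ≈ 0.906, so 91%.

91%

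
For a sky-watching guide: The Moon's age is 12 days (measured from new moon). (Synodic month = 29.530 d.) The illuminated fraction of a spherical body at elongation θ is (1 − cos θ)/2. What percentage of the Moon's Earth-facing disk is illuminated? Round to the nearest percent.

92%

Phase angle: θ = 360°·(12 d)/(29.530 d) = 146.3°.
cos 146.3° = (-0.832), so f = (1 − (-0.832))/2 = 0.916, so 92%.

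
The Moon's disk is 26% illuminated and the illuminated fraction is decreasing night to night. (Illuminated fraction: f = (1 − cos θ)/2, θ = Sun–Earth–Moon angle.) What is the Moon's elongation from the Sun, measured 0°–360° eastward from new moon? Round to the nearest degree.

cos θ = 1 − 2f = 0.480, giving a principal value of 61.3°.
Waning ⇒ past full, so θ = 360° − 61.3° = 298.7°.

299°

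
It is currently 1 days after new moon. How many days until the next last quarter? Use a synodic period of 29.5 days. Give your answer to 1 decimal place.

21.1 days

Last quarter occurs at elongation 270°, i.e. at age 29.5 × 270/360 = 22.125 d.
So 21.125 days remain (22.125 − 1).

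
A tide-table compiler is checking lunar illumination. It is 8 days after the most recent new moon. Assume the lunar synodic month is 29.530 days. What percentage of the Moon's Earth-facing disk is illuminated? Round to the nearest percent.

Elongation θ = 360° × 8/29.530 ≈ 97.5°.
Illuminated fraction = (1 − cos 97.5°)/2 = (1 − (-0.131))/2 ≈ 0.566, so 57%.

57%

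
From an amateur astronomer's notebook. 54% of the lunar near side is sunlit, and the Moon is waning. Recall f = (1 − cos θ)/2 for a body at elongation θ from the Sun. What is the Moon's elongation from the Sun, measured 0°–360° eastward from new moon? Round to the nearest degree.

cos θ = 1 − 2f = -0.080, giving a principal value of 94.6°.
Since the Moon is past full (waning), take the reflex angle: θ = 360° − 94.6° = 265.4°.

265°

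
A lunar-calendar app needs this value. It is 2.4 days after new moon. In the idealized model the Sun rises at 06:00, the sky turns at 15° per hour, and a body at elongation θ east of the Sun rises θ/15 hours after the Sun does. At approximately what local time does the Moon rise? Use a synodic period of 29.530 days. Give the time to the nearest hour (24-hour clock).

Elongation θ = 360° × 2.4/29.530 ≈ 29.3°.
The Moon trails the Sun by θ/15 = 29.3/15 ≈ 1.95 hours.
06:00 + 1.95 h ≈ 07:57 → 08:00 to the nearest hour.

08:00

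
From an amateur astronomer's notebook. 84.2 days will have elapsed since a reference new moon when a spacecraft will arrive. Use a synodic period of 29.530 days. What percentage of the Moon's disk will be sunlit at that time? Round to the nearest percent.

84.2/29.530 = 2.851 lunations, so 2 complete cycles and 25.14 d into the next.
Elongation θ = 360° × 25.14/29.530 ≈ 306.5°.
With cos θ = 0.595, the lit fraction is (1 − 0.595)/2 ≈ 0.203, so 20%.

20%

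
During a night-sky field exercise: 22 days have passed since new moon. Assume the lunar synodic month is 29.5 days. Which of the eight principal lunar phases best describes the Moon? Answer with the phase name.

At 22/29.5 of the cycle, θ ≈ 268° — the last quarter range.

last quarter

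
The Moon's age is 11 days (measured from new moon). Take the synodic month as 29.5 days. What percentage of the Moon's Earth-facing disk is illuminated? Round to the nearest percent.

85%

Phase angle: θ = 360°·(11 d)/(29.5 d) = 134.2°.
Illuminated fraction = (1 − cos 134.2°)/2 = (1 − (-0.698))/2 ≈ 0.849, so 85%.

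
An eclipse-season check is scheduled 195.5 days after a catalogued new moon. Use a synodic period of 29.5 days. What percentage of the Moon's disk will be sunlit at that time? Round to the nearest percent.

Reduce mod P: 195.5 − 6×29.5 = 18.50 d into the current lunation.
Phase angle: θ = 360°·(18.50 d)/(29.5 d) = 225.8°.
cos 225.8° = (-0.698), so f = (1 − (-0.698))/2 = 0.849, so 85%.

85%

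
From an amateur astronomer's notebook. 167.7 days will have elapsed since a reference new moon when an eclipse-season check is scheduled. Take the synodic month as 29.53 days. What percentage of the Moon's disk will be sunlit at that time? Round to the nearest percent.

72%

Reduce mod P: 167.7 − 5×29.53 = 20.05 d into the current lunation.
Elongation θ = 360° × 20.05/29.53 ≈ 244.4°.
With cos θ = (-0.432), the lit fraction is (1 − (-0.432))/2 ≈ 0.716, so 72%.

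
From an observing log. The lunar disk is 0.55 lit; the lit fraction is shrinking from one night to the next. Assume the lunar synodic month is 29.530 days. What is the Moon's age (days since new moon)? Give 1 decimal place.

cos θ = 1 − 2f = -0.100, giving a principal value of 95.7°.
Waning ⇒ past full, so θ = 360° − 95.7° = 264.3°.
Age = 29.530 × 264.3°/360° ≈ 21.68 days.

21.7 days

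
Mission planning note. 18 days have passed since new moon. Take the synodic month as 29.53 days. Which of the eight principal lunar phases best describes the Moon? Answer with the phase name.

waning gibbous

At 18/29.53 of the cycle, θ ≈ 219° — the waning gibbous range.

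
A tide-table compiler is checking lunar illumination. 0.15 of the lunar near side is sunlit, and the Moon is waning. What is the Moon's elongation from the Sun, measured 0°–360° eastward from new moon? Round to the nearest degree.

Invert f = (1 − cos θ)/2 to get cos θ = 1 − 2(0.15) = 0.700, hence θ₀ = arccos 0.700 = 45.6°.
A waning Moon lies in 180°–360°, so θ = 360° − 45.6° = 314.4°.

314°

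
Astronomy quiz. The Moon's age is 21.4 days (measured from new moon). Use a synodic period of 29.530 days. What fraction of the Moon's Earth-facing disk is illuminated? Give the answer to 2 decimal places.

0.58

Phase angle: θ = 360°·(21.4 d)/(29.530 d) = 260.9°.
Illuminated fraction = (1 − cos 260.9°)/2 = (1 − (-0.158))/2 ≈ 0.579.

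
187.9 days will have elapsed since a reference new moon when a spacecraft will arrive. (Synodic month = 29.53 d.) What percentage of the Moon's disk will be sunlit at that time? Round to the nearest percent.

83%

187.9 d spans 6 complete synodic months (6 × 29.53 = 177.18 d) plus 10.72 d.
The Moon has covered 10.72/29.53 of its cycle, so θ ≈ 360° × 10.72/29.53 = 130.7°.
cos 130.7° = (-0.652), so f = (1 − (-0.652))/2 = 0.826, so 83%.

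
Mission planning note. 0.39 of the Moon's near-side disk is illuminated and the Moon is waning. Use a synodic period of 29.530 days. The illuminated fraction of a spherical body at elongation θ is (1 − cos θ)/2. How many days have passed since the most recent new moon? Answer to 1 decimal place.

cos θ = 1 − 2f = 0.220, giving a principal value of 77.3°.
A waning Moon lies in 180°–360°, so θ = 360° − 77.3° = 282.7°.
That fraction of the synodic month is 282.7/360 × 29.530 d ≈ 23.19 d.

23.2 days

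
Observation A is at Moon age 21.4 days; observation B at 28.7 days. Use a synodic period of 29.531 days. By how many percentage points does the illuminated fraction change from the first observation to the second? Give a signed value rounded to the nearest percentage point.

-57 pp

First observation: θ = 360°·21.4/29.531 = 260.9°, so f = 0.579.
Second observation: θ = 349.9°, f = 0.008.
Δf = 0.008 − 0.579 = -0.571, i.e. -57 pp.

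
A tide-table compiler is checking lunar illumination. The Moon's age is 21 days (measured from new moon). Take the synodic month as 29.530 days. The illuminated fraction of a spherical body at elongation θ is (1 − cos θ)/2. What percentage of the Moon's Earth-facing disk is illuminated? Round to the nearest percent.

Elongation θ = 360° × 21/29.530 ≈ 256.0°.
With cos θ = (-0.242), the lit fraction is (1 − (-0.242))/2 ≈ 0.621, so 62%.

62%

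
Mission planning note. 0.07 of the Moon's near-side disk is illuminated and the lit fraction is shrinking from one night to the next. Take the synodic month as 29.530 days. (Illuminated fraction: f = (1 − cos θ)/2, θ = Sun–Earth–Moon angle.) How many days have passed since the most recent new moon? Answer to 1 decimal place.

Invert f = (1 − cos θ)/2 to get cos θ = 1 − 2(0.07) = 0.860, hence θ₀ = arccos 0.860 = 30.7°.
Waning ⇒ past full, so θ = 360° − 30.7° = 329.3°.
That fraction of the synodic month is 329.3/360 × 29.530 d ≈ 27.01 d.

27.0 days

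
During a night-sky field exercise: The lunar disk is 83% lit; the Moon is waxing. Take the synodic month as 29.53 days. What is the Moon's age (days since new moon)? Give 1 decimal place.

cos θ = 1 − 2f = -0.660, giving a principal value of 131.3°.
The Moon is waxing (0°–180°), so θ = 131.3° directly.
Age = 29.53 × 131.3°/360° ≈ 10.77 days.

10.8 days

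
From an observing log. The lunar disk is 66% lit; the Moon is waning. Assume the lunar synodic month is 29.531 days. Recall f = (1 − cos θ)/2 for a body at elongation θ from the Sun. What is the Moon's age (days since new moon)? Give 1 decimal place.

20.6 days

cos θ = 1 − 2f = -0.320, giving a principal value of 108.7°.
Waning ⇒ past full, so θ = 360° − 108.7° = 251.3°.
At 360°/29.531 d per day, 251.3° corresponds to 20.62 days.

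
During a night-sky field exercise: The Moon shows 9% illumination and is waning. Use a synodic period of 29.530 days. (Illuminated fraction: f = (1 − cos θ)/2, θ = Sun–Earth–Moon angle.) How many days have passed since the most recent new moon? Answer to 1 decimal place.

26.7 days

Invert f = (1 − cos θ)/2 to get cos θ = 1 − 2(0.09) = 0.820, hence θ₀ = arccos 0.820 = 34.9°.
A waning Moon lies in 180°–360°, so θ = 360° − 34.9° = 325.1°.
That fraction of the synodic month is 325.1/360 × 29.530 d ≈ 26.67 d.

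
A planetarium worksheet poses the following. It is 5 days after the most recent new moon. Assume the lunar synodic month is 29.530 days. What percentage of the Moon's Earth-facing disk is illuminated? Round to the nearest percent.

26%

The Moon has covered 5/29.530 of its cycle, so θ ≈ 360° × 5/29.530 = 61.0°.
cos 61.0° = 0.485, so f = (1 − 0.485)/2 = 0.257, so 26%.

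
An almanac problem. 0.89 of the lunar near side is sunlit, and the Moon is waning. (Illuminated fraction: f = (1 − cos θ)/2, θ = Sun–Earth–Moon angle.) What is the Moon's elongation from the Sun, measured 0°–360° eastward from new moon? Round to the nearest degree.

Invert f = (1 − cos θ)/2 to get cos θ = 1 − 2(0.89) = -0.780, hence θ₀ = arccos -0.780 = 141.3°.
Since the Moon is past full (waning), take the reflex angle: θ = 360° − 141.3° = 218.7°.

219°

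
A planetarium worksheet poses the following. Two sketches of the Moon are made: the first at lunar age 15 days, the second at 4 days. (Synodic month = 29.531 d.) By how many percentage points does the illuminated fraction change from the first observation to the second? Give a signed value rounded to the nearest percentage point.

First observation: θ = 360°·15/29.531 = 182.9°, so f = 0.999.
Second observation: θ = 48.8°, f = 0.170.
Δf = 0.170 − 0.999 = -0.829, i.e. -83 pp.

-83 percentage points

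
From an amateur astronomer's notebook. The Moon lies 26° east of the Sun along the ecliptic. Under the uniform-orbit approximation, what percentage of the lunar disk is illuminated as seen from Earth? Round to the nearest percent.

Half-versine of 26°: (1 − 0.899)/2 = 0.051, i.e. 5%.

5%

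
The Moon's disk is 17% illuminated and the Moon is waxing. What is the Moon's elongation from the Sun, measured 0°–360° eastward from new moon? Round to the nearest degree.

49°

cos θ = 1 − 2f = 0.660, giving a principal value of 48.7°.
Waxing ⇒ before full, so θ = 48.7°.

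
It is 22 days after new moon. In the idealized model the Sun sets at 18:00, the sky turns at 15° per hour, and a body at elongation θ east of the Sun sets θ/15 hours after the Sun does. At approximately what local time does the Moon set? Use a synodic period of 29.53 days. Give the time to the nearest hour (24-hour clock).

12:00

Elongation θ = 360° × 22/29.53 ≈ 268.2°.
Delay after the Sun = 268.2° / (15°/h) ≈ 17.88 h.
18:00 + 17.88 h ≈ 11:53 → 12:00 to the nearest hour.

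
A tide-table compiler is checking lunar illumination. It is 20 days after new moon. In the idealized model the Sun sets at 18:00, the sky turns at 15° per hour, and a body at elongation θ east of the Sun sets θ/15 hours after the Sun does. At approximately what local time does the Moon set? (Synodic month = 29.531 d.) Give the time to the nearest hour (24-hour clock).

The Moon has covered 20/29.531 of its cycle, so θ ≈ 360° × 20/29.531 = 243.8°.
Delay after the Sun = 243.8° / (15°/h) ≈ 16.25 h.
18:00 + 16.25 h ≈ 10:15 → 10:00 to the nearest hour.

10:00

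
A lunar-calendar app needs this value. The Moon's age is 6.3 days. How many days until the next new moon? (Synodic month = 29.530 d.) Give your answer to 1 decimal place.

23.2 days

The next new moon completes the synodic month: 29.530 − 6.3 = 23.230 days.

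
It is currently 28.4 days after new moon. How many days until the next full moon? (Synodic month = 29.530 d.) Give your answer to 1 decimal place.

15.9 days

Full moon is 0.5 of the way through the cycle: age 0.5 × 29.530 = 14.765 d.
This lunation's full moon (14.765 d) has passed, so add one period: 44.295 − 28.4 = 15.895 days.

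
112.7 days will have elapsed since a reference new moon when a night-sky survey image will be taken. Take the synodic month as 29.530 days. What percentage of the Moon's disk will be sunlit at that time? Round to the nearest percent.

30%

112.7 d spans 3 complete synodic months (3 × 29.530 = 88.59 d) plus 24.11 d.
The Moon has covered 24.11/29.530 of its cycle, so θ ≈ 360° × 24.11/29.530 = 293.9°.
Illuminated fraction = (1 − cos 293.9°)/2 = (1 − 0.406)/2 ≈ 0.297, so 30%.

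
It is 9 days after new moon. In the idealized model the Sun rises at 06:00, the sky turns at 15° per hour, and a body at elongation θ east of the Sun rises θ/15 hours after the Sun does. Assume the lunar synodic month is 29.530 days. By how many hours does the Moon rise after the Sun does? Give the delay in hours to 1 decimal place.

The Moon has covered 9/29.530 of its cycle, so θ ≈ 360° × 9/29.530 = 109.7°.
The Moon trails the Sun by θ/15 = 109.7/15 ≈ 7.31 hours.
So the Moon rises 7.31 h after the Sun.

7.3 h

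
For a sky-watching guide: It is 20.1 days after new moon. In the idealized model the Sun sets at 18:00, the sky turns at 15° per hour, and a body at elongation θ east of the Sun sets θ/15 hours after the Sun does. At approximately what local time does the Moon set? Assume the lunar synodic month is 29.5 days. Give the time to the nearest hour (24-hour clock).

10:00

Phase angle: θ = 360°·(20.1 d)/(29.5 d) = 245.3°.
The Moon trails the Sun by θ/15 = 245.3/15 ≈ 16.35 hours.
18:00 + 16.35 h ≈ 10:21 → 10:00 to the nearest hour.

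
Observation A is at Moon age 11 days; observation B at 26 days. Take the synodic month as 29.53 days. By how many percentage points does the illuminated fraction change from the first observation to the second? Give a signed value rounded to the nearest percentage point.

-71 pp

First observation: θ = 360°·11/29.53 = 134.1°, so f = 0.848.
Second observation: θ = 317.0°, f = 0.135.
Δf = 0.135 − 0.848 = -0.713, i.e. -71 pp.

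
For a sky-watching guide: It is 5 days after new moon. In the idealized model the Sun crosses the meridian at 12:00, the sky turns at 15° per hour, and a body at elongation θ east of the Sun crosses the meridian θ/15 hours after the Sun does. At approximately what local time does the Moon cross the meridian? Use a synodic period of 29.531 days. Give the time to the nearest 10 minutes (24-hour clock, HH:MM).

Phase angle: θ = 360°·(5 d)/(29.531 d) = 61.0°.
The Moon trails the Sun by θ/15 = 61.0/15 ≈ 4.06 hours.
12:00 + 4.064 h ≈ 16:04 → 16:00 to the nearest ten minutes.

16:00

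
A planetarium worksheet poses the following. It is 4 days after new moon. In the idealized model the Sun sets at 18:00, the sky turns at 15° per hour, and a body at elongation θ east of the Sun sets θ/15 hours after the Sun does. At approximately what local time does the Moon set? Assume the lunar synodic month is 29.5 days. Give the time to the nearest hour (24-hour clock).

21:00

Elongation θ = 360° × 4/29.5 ≈ 48.8°.
At 15° of sky rotation per hour, 48.8° corresponds to a 3.25 h lag.
18:00 + 3.25 h ≈ 21:15 → 21:00 to the nearest hour.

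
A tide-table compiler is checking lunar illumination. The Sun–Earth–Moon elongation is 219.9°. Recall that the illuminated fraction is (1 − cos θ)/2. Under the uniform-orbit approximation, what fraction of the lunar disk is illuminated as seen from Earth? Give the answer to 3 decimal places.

Half-versine of 219.9°: (1 − (-0.767))/2 = 0.884.

0.884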